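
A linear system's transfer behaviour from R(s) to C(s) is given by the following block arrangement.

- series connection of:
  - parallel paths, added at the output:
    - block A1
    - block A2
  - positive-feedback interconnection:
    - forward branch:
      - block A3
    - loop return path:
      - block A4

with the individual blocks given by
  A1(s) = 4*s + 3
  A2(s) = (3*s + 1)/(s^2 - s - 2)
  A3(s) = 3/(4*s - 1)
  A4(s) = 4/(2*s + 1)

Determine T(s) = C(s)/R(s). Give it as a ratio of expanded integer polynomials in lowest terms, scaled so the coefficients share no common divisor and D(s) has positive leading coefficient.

[1] sum the parallel branches A1, A2 -> (4*s^3 - s^2 - 8*s - 5)/(s^2 - s - 2)
[2] reduce the feedback loop with forward A3 and return A4 -> (6*s + 3)/(8*s^2 + 2*s - 13)
[3] reduce the series chain (A1+A2), [A3/(1-A3*A4)] - this is the overall T(s), already in the required normalized form

Therefore the answer is (24*s^4 + 6*s^3 - 51*s^2 - 54*s - 15)/(8*s^4 - 6*s^3 - 31*s^2 + 9*s + 26).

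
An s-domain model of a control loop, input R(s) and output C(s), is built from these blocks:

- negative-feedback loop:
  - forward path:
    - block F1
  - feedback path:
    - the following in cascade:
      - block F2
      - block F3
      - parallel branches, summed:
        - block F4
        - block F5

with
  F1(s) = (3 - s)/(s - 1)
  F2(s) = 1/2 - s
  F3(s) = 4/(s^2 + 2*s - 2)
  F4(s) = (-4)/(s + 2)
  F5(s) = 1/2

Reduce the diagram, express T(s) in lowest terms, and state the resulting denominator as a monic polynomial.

The answer is s^4 + 5*s^3 - 21*s^2 + 39*s - 14.

Reasoning:
Step 1. parallel reduction of F4, F5; result (s - 6)/(2*s + 4)
Step 2. series reduction of F2, F3, (F4+F5); result (-2*s^2 + 13*s - 6)/(s^3 + 4*s^2 + 2*s - 4)
Step 3. close the feedback loop around F1, (F2*F3*(F4+F5)); result (-s^4 - s^3 + 10*s^2 + 10*s - 12)/(s^4 + 5*s^3 - 21*s^2 + 39*s - 14)
The result of step 3 is T(s) in lowest terms. Its denominator already has leading coefficient 1, so it is monic as it stands.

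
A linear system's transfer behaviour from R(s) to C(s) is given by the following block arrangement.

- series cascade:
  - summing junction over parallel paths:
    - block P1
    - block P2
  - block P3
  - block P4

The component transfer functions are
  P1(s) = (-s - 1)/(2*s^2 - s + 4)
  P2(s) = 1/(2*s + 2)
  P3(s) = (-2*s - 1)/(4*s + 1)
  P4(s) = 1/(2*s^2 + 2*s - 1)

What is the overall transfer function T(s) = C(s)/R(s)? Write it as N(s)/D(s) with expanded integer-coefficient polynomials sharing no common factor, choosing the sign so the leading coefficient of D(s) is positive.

Reducing step by step:

Step 1. add P1, P2 (parallel), giving (2 - 5*s)/(4*s^3 + 2*s^2 + 6*s + 8)
Step 2. reduce the series chain (P1+P2), P3, P4 - this is the overall T(s), already in the required normalized form

Answer: (10*s^2 + s - 2)/(32*s^6 + 56*s^5 + 60*s^4 + 116*s^3 + 66*s^2 - 22*s - 8)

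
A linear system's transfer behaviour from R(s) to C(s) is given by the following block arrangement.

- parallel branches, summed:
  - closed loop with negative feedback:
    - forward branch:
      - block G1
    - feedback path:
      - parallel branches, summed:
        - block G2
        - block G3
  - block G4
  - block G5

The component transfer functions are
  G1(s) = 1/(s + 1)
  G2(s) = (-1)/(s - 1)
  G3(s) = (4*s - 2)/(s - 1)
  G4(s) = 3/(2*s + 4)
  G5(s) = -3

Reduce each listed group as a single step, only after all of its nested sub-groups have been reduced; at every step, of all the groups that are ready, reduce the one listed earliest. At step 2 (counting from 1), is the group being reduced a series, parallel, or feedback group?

Answer: feedback

Working:
[1] add G2, G3 (parallel)
[2] feedback reduction of G1, (G2+G3)
[3] parallel reduction of [G1/(1+G1*(G2+G3))], G4, G5
Step 2: feedback.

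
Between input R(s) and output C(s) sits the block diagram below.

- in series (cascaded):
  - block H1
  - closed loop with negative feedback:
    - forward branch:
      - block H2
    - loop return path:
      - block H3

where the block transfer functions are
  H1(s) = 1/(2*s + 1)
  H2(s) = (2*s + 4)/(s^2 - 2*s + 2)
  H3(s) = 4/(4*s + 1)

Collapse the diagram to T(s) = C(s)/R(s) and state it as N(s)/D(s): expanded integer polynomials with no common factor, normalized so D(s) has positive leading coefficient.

Step 1: close the feedback loop around H2, H3 gives (8*s^2 + 18*s + 4)/(4*s^3 - 7*s^2 + 14*s + 18)
Step 2: combine H1, [H2/(1+H2*H3)] in series; the result is T(s) itself (integer coefficients, no common factor, positive leading denominator coefficient)

Final answer: (8*s^2 + 18*s + 4)/(8*s^4 - 10*s^3 + 21*s^2 + 50*s + 18)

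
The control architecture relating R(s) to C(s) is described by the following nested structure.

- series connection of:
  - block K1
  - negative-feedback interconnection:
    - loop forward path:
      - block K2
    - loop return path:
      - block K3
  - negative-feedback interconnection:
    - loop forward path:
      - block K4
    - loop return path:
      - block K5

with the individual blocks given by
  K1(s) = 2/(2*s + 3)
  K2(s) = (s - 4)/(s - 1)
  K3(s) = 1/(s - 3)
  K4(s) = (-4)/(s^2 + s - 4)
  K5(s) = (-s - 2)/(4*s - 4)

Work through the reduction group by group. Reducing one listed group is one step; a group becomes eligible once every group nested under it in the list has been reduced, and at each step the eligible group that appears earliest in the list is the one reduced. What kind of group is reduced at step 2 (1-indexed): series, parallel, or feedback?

The answer is feedback.

Reasoning:
[1] collapse the loop (K2 forward, K3 return)
[2] collapse the loop (K4 forward, K5 return)
[3] multiply K1, [K2/(1+K2*K3)], [K4/(1+K4*K5)] (series)
So the answer for step 2 is feedback.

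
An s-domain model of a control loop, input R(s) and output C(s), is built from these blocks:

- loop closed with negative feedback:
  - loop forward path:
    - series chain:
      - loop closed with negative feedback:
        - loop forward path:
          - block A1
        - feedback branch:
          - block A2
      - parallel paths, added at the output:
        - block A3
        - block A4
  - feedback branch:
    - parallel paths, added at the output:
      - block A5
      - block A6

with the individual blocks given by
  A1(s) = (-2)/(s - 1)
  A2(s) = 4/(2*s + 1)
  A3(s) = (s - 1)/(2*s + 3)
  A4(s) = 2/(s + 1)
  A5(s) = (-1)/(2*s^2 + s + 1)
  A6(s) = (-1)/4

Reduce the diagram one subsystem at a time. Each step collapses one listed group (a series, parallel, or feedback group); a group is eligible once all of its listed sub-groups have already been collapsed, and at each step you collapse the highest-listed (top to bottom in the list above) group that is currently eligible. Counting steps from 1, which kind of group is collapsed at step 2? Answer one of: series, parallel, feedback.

Step 1. collapse the loop (A1 forward, A2 return)
Step 2. parallel reduction of A3, A4
Step 3. combine [A1/(1+A1*A2)], (A3+A4) in series
Step 4. combine A5, A6 in parallel
Step 5. reduce the feedback loop with forward ([A1/(1+A1*A2)]*(A3+A4)) and return (A5+A6)
Step 2 collapses a parallel group.

Final answer: parallel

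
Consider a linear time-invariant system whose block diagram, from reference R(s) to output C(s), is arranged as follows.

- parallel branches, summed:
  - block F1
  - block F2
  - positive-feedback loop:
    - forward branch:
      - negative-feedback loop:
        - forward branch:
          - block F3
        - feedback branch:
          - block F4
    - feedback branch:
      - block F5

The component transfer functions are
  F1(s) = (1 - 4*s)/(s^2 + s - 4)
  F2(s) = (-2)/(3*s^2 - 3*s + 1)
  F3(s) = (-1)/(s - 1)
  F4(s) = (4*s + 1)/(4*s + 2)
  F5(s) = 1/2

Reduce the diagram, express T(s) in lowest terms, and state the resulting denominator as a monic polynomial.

Step 1: collapse the loop (F3 forward, F4 return), giving (-4*s - 2)/(4*s^2 - 6*s - 3)
Step 2: feedback reduction of [F3/(1+F3*F4)], F5, giving (-2*s - 1)/(2*s^2 - 2*s - 1)
Step 3: combine F1, F2, [[F3/(1+F3*F4)]/(1-[F3/(1+F3*F4)]*F5)] in parallel, giving (-30*s^5 + 47*s^4 - 4*s^3 + 11*s^2 - 14*s - 5)/(6*s^6 - 6*s^5 - 31*s^4 + 54*s^3 - 20*s^2 - 5*s + 4)
The result of step 3 is T(s) in lowest terms. Its denominator has leading coefficient 6; dividing the denominator through by 6 makes it monic.

Hence the answer: s^6 - s^5 - 31*s^4/6 + 9*s^3 - 10*s^2/3 - 5*s/6 + 2/3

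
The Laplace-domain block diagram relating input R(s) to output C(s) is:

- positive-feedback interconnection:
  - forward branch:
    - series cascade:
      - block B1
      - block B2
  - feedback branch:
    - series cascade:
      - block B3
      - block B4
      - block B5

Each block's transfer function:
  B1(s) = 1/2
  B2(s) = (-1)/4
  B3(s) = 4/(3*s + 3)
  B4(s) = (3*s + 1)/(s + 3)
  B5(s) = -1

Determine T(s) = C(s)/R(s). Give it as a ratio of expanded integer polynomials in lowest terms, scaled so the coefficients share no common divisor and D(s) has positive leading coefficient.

Step 1 - cascade B1, B2 -> (-1)/8
Step 2 - multiply B3, B4, B5 (series) -> (-12*s - 4)/(3*s^2 + 12*s + 9)
Step 3 - reduce the feedback loop with forward (B1*B2) and return (B3*B4*B5), which is the overall transfer function T(s) = C(s)/R(s) in lowest terms

Therefore the answer is (-3*s^2 - 12*s - 9)/(24*s^2 + 84*s + 68).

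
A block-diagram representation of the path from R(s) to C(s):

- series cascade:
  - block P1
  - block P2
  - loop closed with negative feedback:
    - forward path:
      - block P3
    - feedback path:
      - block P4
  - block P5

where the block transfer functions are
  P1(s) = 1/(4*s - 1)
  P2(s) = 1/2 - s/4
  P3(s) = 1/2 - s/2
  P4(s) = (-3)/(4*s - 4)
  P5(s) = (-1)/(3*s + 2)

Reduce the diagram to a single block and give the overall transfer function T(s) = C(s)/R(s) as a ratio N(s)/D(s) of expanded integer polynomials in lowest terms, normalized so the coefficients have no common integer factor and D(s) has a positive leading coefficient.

1. feedback reduction of P3, P4 gives 4/11 - 4*s/11
2. multiply P1, P2, [P3/(1+P3*P4)], P5 (series) - this is the overall T(s), already in the required normalized form

Final answer: (-s^2 + 3*s - 2)/(132*s^2 + 55*s - 22)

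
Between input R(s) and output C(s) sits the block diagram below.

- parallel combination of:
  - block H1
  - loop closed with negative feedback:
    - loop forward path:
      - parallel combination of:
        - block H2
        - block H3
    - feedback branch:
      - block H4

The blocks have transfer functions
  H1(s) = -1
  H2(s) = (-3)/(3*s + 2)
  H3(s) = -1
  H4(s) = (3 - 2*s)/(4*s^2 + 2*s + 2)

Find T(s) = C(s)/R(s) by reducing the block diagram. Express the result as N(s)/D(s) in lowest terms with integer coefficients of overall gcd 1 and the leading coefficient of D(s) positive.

(1) reduce the parallel group H2, H3 = (-3*s - 5)/(3*s + 2)
(2) collapse the loop ((H2+H3) forward, H4 return) = (-12*s^3 - 26*s^2 - 16*s - 10)/(12*s^3 + 20*s^2 + 11*s - 11)
(3) sum the parallel branches H1, [(H2+H3)/(1+(H2+H3)*H4)]; the result is T(s) itself (integer coefficients, no common factor, positive leading denominator coefficient)

Answer: (-24*s^3 - 46*s^2 - 27*s + 1)/(12*s^3 + 20*s^2 + 11*s - 11)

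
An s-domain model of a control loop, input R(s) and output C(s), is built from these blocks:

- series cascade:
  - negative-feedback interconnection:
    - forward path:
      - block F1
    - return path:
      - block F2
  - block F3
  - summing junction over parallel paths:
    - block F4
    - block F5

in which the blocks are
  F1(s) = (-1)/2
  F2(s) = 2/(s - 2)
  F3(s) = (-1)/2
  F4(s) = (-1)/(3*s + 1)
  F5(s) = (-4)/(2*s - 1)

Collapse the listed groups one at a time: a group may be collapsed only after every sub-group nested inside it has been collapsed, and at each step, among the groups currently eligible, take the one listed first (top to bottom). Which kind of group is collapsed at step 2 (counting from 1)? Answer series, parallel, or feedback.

Step 1: collapse the loop (F1 forward, F2 return)
Step 2: sum the parallel branches F4, F5
Step 3: cascade [F1/(1+F1*F2)], F3, (F4+F5)
Step 2 collapses a parallel group.

Answer: parallel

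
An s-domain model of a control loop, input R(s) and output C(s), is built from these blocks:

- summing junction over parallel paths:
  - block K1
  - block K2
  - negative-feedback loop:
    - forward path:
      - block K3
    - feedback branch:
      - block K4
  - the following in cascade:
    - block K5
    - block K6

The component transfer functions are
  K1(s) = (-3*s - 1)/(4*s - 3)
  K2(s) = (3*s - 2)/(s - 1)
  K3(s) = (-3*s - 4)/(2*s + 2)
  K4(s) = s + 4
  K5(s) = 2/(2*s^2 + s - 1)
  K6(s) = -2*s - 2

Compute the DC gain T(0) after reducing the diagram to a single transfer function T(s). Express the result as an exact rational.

[1] feedback reduction of K3, K4 gives (3*s + 4)/(3*s^2 + 14*s + 14)
[2] combine K5, K6 in series gives (-4)/(2*s - 1)
[3] parallel reduction of K1, K2, [K3/(1+K3*K4)], (K5*K6) gives (54*s^5 + 111*s^4 - 369*s^3 - 62*s^2 + 575*s - 278)/(24*s^5 + 58*s^4 - 101*s^3 - 79*s^2 + 140*s - 42)
That last expression is T(s); at s = 0 only the constant terms survive, so T(0) = -278/(-42) = 139/21.

Answer: 139/21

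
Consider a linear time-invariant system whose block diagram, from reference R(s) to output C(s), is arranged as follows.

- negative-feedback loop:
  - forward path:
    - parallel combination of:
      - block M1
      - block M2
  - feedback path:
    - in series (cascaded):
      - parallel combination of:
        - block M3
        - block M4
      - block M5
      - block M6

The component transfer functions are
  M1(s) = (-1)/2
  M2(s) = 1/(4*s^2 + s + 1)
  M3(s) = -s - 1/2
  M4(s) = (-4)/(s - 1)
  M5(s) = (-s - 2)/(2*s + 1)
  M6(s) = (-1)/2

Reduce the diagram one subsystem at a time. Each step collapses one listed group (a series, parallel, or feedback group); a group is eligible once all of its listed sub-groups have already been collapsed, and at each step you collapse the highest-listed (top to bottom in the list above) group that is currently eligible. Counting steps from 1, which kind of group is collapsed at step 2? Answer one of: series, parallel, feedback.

The answer is parallel.

Reasoning:
1. add M1, M2 (parallel)
2. parallel reduction of M3, M4
3. combine (M3+M4), M5, M6 in series
4. reduce the feedback loop with forward (M1+M2) and return ((M3+M4)*M5*M6)
The group at step 2 is a parallel group.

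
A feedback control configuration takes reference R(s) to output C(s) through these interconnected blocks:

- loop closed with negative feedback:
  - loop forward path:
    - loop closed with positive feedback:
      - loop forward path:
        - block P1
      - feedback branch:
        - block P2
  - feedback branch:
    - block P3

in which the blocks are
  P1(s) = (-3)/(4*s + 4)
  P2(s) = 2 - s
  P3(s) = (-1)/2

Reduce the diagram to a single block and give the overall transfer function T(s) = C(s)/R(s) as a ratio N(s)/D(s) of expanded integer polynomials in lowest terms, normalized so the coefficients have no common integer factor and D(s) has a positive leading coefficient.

Answer: (-6)/(2*s + 23)

Working:
Step 1. close the feedback loop around P1, P2 = (-3)/(s + 10)
Step 2. feedback reduction of [P1/(1-P1*P2)], P3 - this is the overall T(s), already in the required normalized form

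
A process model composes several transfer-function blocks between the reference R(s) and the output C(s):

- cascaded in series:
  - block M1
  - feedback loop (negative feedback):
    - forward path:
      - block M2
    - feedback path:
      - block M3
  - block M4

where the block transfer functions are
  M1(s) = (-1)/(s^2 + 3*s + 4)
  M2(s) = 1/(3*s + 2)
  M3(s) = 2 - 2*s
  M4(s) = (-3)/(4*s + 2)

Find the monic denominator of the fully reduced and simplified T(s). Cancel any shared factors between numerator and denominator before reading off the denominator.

The answer is s^4 + 15*s^3/2 + 39*s^2/2 + 24*s + 8.

Reasoning:
1. feedback reduction of M2, M3 = 1/(s + 4)
2. reduce the series chain M1, [M2/(1+M2*M3)], M4 = 3/(4*s^4 + 30*s^3 + 78*s^2 + 96*s + 32)
That last expression is T(s), already simplified. Scaling its denominator by 1/4 (the reciprocal of the leading coefficient) yields the monic denominator.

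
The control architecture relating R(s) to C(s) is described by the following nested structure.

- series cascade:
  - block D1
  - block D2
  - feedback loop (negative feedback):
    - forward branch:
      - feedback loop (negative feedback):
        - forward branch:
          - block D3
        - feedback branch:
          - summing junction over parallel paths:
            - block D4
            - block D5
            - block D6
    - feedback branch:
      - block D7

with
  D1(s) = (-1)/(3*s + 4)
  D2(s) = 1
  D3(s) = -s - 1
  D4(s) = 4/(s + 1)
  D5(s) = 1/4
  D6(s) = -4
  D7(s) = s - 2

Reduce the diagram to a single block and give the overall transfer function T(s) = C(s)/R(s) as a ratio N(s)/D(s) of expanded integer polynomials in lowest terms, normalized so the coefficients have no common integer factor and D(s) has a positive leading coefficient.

Reducing step by step:

Step 1. parallel reduction of D4, D5, D6; result (1 - 15*s)/(4*s + 4)
Step 2. close the feedback loop around D3, (D4+D5+D6); result (-4*s - 4)/(15*s + 3)
Step 3. reduce the feedback loop with forward [D3/(1+D3*(D4+D5+D6))] and return D7; result (4*s + 4)/(4*s^2 - 19*s - 11)
Step 4. combine D1, D2, [[D3/(1+D3*(D4+D5+D6))]/(1+[D3/(1+D3*(D4+D5+D6))]*D7)] in series; the result is T(s) itself (integer coefficients, no common factor, positive leading denominator coefficient)

Answer: (-4*s - 4)/(12*s^3 - 41*s^2 - 109*s - 44)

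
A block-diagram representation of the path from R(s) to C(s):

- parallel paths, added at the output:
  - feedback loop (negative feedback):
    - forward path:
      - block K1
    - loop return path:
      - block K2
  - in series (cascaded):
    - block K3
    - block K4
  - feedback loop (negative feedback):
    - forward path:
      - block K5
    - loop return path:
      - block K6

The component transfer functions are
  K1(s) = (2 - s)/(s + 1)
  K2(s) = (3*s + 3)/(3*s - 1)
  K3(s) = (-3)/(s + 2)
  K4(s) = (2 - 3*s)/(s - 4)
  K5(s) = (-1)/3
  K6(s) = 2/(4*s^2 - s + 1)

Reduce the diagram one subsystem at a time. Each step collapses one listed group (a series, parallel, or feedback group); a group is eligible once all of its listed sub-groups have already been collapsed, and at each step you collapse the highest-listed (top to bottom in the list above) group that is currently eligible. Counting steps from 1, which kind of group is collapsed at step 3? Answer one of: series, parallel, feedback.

Step 1: feedback reduction of K1, K2
Step 2: series reduction of K3, K4
Step 3: collapse the loop (K5 forward, K6 return)
Step 4: add [K1/(1+K1*K2)], (K3*K4), [K5/(1+K5*K6)] (parallel)
Step 3: feedback.

Final answer: feedback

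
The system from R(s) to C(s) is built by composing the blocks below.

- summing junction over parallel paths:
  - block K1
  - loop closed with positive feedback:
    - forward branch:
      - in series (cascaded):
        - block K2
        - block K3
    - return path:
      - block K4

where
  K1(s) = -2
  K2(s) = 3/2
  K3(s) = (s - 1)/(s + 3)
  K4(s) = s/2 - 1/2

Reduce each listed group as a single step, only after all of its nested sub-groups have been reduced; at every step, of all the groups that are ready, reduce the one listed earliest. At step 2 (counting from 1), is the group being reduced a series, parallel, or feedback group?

(1) reduce the series chain K2, K3
(2) close the feedback loop around (K2*K3), K4
(3) reduce the parallel group K1, [(K2*K3)/(1-(K2*K3)*K4)]
Step 2: feedback.

Answer: feedback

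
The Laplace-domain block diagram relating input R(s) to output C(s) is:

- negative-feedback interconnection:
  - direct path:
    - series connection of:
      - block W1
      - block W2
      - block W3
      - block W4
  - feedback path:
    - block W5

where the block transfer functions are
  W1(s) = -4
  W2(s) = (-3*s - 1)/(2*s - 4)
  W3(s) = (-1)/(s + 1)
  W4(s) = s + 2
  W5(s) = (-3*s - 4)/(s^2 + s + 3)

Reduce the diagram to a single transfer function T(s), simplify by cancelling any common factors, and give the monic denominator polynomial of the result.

Reducing step by step:

(1) multiply W1, W2, W3, W4 (series) = (-6*s^2 - 14*s - 4)/(s^2 - s - 2)
(2) collapse the loop ((W1*W2*W3*W4) forward, W5 return) = (-6*s^4 - 20*s^3 - 36*s^2 - 46*s - 12)/(s^4 + 18*s^3 + 66*s^2 + 63*s + 10)
That last expression is T(s), already simplified, and its denominator is already monic.

Answer: s^4 + 18*s^3 + 66*s^2 + 63*s + 10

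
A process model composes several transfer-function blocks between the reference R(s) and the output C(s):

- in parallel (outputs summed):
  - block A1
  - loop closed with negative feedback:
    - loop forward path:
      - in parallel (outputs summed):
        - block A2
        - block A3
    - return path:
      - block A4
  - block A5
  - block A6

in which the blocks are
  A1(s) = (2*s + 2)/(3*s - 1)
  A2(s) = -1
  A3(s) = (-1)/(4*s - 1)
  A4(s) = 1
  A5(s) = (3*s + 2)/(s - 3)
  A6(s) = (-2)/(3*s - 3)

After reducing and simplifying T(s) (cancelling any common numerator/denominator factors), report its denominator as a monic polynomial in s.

1. add A2, A3 (parallel): (-4*s)/(4*s - 1)
2. reduce the feedback loop with forward (A2+A3) and return A4: 4*s
3. combine A1, [(A2+A3)/(1+(A2+A3)*A4)], A5, A6 in parallel: (36*s^4 - 123*s^3 + 114*s^2 - 37*s + 18)/(9*s^3 - 39*s^2 + 39*s - 9)
T(s) is the step-3 result (common factors already cancelled). Leading coefficient of the denominator: 9. Divide through by 9 for the monic polynomial.

Final answer: s^3 - 13*s^2/3 + 13*s/3 - 1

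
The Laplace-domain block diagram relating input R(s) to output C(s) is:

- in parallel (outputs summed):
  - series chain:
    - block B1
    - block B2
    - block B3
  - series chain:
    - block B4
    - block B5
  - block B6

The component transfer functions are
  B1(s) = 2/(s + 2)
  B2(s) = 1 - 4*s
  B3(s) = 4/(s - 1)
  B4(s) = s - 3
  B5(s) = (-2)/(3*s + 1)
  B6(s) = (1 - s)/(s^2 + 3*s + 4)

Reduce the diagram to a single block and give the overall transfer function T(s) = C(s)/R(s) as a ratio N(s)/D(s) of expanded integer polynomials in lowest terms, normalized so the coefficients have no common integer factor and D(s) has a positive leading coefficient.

[1] series reduction of B1, B2, B3 -> (8 - 32*s)/(s^2 + s - 2)
[2] combine B4, B5 in series -> (6 - 2*s)/(3*s + 1)
[3] reduce the parallel group (B1*B2*B3), (B4*B5), B6, which is the overall transfer function T(s) = C(s)/R(s) in lowest terms

Hence the answer: (-2*s^5 - 101*s^4 - 283*s^3 - 357*s^2 - 7*s - 18)/(3*s^5 + 13*s^4 + 19*s^3 - s^2 - 26*s - 8)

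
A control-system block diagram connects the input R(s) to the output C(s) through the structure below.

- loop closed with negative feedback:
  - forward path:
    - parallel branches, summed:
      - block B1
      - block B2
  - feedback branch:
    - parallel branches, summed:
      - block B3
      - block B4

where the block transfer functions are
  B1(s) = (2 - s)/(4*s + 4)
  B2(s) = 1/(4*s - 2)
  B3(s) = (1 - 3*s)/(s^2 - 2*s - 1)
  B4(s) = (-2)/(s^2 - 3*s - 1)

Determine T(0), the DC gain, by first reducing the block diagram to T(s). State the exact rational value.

1. reduce the parallel group B1, B2: (-2*s^2 + 7*s)/(8*s^2 + 4*s - 4)
2. reduce the parallel group B3, B4: (-3*s^3 + 8*s^2 + 4*s + 1)/(s^4 - 5*s^3 + 4*s^2 + 5*s + 1)
3. feedback reduction of (B1+B2), (B3+B4): (-2*s^6 + 17*s^5 - 43*s^4 + 18*s^3 + 33*s^2 + 7*s)/(8*s^6 - 30*s^5 - 29*s^4 + 124*s^3 + 38*s^2 - 9*s - 4)
Evaluating the step-3 result (the overall T(s)) at s = 0 gives T(0) = 0/(-4) = 0.

Therefore the answer is 0.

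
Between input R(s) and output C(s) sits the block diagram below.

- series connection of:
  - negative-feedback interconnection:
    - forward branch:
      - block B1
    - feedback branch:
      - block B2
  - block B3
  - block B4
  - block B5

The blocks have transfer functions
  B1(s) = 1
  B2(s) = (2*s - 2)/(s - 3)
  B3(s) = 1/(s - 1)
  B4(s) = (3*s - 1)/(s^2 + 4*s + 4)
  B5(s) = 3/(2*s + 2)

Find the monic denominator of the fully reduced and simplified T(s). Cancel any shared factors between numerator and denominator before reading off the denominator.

Answer: s^5 + 7*s^4/3 - 11*s^3/3 - 9*s^2 + 8*s/3 + 20/3

Working:
Step 1. feedback reduction of B1, B2 gives (s - 3)/(3*s - 5)
Step 2. combine [B1/(1+B1*B2)], B3, B4, B5 in series gives (9*s^2 - 30*s + 9)/(6*s^5 + 14*s^4 - 22*s^3 - 54*s^2 + 16*s + 40)
T(s) is the step-2 result (common factors already cancelled). Leading coefficient of the denominator: 6. Divide through by 6 for the monic polynomial.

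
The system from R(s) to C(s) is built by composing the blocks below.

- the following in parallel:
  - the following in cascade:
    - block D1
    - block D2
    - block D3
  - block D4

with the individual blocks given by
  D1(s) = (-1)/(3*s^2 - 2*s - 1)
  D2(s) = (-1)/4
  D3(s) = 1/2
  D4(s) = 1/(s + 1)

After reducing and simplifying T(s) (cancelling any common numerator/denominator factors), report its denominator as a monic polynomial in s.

(1) combine D1, D2, D3 in series; result 1/(24*s^2 - 16*s - 8)
(2) parallel reduction of (D1*D2*D3), D4; result (24*s^2 - 15*s - 7)/(24*s^3 + 8*s^2 - 24*s - 8)
No further cancellation is possible in the step-2 result, so that is T(s). Its denominator becomes monic after dividing by the leading coefficient 24.

Hence the answer: s^3 + s^2/3 - s - 1/3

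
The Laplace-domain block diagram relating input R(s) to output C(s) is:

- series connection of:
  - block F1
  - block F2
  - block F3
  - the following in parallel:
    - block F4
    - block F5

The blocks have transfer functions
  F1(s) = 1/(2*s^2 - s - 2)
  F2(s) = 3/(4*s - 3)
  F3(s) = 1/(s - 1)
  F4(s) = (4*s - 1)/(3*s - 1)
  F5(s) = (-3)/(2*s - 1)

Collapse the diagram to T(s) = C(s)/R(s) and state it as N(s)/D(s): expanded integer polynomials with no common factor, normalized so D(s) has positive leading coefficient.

Step 1 - combine F4, F5 in parallel; result (8*s^2 - 15*s + 4)/(6*s^2 - 5*s + 1)
Step 2 - series reduction of F1, F2, F3, (F4+F5): this yields T(s), and no further normalization is needed

Therefore the answer is (24*s^2 - 45*s + 12)/(48*s^6 - 148*s^5 + 128*s^4 + 23*s^3 - 86*s^2 + 41*s - 6).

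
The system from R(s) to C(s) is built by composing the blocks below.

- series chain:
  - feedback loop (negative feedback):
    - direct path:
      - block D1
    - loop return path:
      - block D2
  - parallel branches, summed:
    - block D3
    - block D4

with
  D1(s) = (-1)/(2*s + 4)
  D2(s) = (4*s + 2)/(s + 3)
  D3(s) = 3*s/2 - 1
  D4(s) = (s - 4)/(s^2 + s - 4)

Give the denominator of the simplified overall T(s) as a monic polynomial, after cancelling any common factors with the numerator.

Step 1 - apply the feedback formula to D1, D2 gives (-s - 3)/(2*s^2 + 6*s + 10)
Step 2 - combine D3, D4 in parallel gives (3*s^3 + s^2 - 12*s)/(2*s^2 + 2*s - 8)
Step 3 - multiply [D1/(1+D1*D2)], (D3+D4) (series) gives (-3*s^4 - 10*s^3 + 9*s^2 + 36*s)/(4*s^4 + 16*s^3 + 16*s^2 - 28*s - 80)
No further cancellation is possible in the step-3 result, so that is T(s). Its denominator becomes monic after dividing by the leading coefficient 4.

Final answer: s^4 + 4*s^3 + 4*s^2 - 7*s - 20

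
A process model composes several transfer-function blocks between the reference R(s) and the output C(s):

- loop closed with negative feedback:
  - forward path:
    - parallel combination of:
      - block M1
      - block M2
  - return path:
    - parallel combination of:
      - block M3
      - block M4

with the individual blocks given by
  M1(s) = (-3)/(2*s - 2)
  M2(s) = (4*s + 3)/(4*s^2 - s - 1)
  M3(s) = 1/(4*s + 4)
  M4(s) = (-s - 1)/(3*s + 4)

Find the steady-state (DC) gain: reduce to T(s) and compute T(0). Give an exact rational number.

1. add M1, M2 (parallel) -> (-4*s^2 + s - 3)/(8*s^3 - 10*s^2 + 2)
2. add M3, M4 (parallel) -> (-4*s^2 - 5*s)/(12*s^2 + 28*s + 16)
3. close the feedback loop around (M1+M2), (M3+M4) -> (-48*s^4 - 100*s^3 - 72*s^2 - 68*s - 48)/(96*s^5 + 120*s^4 - 136*s^3 - 129*s^2 + 71*s + 32)
That last expression is T(s); at s = 0 only the constant terms survive, so T(0) = -48/32 = -3/2.

Therefore the answer is -3/2.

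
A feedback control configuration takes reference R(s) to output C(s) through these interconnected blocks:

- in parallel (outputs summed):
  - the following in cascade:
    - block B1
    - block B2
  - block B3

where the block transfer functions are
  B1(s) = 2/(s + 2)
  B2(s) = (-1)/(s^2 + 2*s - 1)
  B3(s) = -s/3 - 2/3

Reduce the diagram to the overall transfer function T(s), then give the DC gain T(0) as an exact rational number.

The answer is 1/3.

Reasoning:
Step 1: reduce the series chain B1, B2 gives (-2)/(s^3 + 4*s^2 + 3*s - 2)
Step 2: parallel reduction of (B1*B2), B3 gives (-s^4 - 6*s^3 - 11*s^2 - 4*s - 2)/(3*s^3 + 12*s^2 + 9*s - 6)
DC gain: substitute s = 0 into T(s) from step 2: T(0) = -2/(-6) = 1/3.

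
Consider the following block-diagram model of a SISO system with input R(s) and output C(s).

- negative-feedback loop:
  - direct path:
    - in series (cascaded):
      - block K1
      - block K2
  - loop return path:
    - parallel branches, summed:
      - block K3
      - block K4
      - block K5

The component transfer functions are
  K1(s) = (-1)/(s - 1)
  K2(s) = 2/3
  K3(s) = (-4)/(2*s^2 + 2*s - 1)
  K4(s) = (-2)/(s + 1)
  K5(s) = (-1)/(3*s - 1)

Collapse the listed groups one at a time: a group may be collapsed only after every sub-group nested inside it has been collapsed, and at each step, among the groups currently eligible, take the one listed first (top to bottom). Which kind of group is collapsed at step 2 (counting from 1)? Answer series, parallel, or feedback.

Reducing step by step:

Step 1 - cascade K1, K2
Step 2 - reduce the parallel group K3, K4, K5
Step 3 - feedback reduction of (K1*K2), (K3+K4+K5)
Step 2 collapses a parallel group.

Answer: parallel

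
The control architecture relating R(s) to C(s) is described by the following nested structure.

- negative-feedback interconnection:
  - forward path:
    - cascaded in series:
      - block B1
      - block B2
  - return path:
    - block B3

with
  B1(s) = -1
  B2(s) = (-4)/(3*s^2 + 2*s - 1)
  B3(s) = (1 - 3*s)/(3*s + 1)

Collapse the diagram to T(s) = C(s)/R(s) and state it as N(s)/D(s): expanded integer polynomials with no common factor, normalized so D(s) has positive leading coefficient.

Answer: (12*s + 4)/(9*s^3 + 9*s^2 - 13*s + 3)

Working:
[1] combine B1, B2 in series; result 4/(3*s^2 + 2*s - 1)
[2] close the feedback loop around (B1*B2), B3, giving the overall T(s)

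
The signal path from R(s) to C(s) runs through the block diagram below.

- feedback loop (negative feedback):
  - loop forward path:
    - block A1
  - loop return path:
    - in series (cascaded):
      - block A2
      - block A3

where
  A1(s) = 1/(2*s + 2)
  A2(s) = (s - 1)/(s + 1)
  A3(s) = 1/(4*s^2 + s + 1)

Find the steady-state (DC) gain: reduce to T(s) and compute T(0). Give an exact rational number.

Step 1. series reduction of A2, A3: (s - 1)/(4*s^3 + 5*s^2 + 2*s + 1)
Step 2. apply the feedback formula to A1, (A2*A3): (4*s^3 + 5*s^2 + 2*s + 1)/(8*s^4 + 18*s^3 + 14*s^2 + 7*s + 1)
DC gain: substitute s = 0 into T(s) from step 2: T(0) = 1/1 = 1.

Therefore the answer is 1.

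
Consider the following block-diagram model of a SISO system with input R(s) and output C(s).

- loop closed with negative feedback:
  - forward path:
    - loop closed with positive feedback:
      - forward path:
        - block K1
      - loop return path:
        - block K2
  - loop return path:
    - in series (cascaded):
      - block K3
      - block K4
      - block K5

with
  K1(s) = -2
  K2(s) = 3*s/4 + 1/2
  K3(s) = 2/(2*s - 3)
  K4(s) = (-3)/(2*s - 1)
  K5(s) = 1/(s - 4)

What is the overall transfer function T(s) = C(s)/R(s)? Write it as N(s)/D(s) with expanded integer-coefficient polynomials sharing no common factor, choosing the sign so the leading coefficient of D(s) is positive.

Step 1. feedback reduction of K1, K2 = (-4)/(3*s + 4)
Step 2. reduce the series chain K3, K4, K5 = (-6)/(4*s^3 - 24*s^2 + 35*s - 12)
Step 3. reduce the feedback loop with forward [K1/(1-K1*K2)] and return (K3*K4*K5), which is the overall transfer function T(s) = C(s)/R(s) in lowest terms

Answer: (-16*s^3 + 96*s^2 - 140*s + 48)/(12*s^4 - 56*s^3 + 9*s^2 + 104*s - 24)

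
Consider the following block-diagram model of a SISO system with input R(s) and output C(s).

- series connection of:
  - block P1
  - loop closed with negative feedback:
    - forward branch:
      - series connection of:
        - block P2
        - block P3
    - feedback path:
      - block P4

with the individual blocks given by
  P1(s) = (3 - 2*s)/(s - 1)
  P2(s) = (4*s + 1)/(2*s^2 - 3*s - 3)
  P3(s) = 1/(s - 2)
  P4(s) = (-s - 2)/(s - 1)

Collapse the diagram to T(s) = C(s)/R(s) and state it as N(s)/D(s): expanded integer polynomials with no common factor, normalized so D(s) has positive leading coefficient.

The answer is (-8*s^2 + 10*s + 3)/(2*s^4 - 9*s^3 + 6*s^2 - 6*s - 8).

Reasoning:
[1] series reduction of P2, P3: (4*s + 1)/(2*s^3 - 7*s^2 + 3*s + 6)
[2] reduce the feedback loop with forward (P2*P3) and return P4: (4*s^2 - 3*s - 1)/(2*s^4 - 9*s^3 + 6*s^2 - 6*s - 8)
[3] reduce the series chain P1, [(P2*P3)/(1+(P2*P3)*P4)], giving the overall T(s)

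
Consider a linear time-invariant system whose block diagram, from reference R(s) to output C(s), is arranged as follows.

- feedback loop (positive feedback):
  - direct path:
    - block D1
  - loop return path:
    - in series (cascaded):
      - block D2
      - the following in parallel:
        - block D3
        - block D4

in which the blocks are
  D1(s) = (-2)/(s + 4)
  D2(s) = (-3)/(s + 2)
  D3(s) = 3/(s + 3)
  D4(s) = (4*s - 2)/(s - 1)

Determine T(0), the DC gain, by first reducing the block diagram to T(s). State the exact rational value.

Step 1: reduce the parallel group D3, D4 -> (4*s^2 + 13*s - 9)/(s^2 + 2*s - 3)
Step 2: cascade D2, (D3+D4) -> (-12*s^2 - 39*s + 27)/(s^3 + 4*s^2 + s - 6)
Step 3: feedback reduction of D1, (D2*(D3+D4)) -> (-2*s^3 - 8*s^2 - 2*s + 12)/(s^4 + 8*s^3 - 7*s^2 - 80*s + 30)
DC gain: substitute s = 0 into T(s) from step 3: T(0) = 12/30 = 2/5.

Answer: 2/5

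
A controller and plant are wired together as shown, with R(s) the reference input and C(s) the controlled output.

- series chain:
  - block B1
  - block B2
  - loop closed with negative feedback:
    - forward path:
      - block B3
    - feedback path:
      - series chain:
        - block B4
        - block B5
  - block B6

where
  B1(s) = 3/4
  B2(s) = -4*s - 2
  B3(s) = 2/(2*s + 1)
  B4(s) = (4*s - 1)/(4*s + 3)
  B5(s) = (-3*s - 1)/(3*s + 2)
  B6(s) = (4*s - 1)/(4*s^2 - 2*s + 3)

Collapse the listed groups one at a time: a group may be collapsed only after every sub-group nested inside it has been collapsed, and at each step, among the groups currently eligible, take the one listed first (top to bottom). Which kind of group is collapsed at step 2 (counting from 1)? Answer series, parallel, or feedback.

Step 1: multiply B4, B5 (series)
Step 2: close the feedback loop around B3, (B4*B5)
Step 3: combine B1, B2, [B3/(1+B3*(B4*B5))], B6 in series
The group at step 2 is a feedback group.

Therefore the answer is feedback.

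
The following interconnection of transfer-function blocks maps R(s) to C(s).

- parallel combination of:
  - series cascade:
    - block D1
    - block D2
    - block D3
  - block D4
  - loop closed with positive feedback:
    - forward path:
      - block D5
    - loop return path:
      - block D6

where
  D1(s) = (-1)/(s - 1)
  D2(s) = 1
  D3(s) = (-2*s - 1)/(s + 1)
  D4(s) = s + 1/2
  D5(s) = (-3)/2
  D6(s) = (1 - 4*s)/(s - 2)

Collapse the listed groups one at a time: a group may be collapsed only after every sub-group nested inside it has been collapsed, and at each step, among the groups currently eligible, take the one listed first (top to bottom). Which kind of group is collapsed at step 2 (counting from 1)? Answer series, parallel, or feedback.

(1) series reduction of D1, D2, D3
(2) reduce the feedback loop with forward D5 and return D6
(3) reduce the parallel group (D1*D2*D3), D4, [D5/(1-D5*D6)]
At step 2 the group reduced is feedback.

Therefore the answer is feedback.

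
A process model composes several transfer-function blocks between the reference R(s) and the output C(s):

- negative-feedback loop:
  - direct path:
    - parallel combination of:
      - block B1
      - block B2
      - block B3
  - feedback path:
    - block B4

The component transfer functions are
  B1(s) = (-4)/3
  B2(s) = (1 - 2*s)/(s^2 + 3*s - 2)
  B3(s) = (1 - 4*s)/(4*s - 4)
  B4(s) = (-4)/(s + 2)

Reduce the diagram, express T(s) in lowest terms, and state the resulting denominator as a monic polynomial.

First reduce the diagram to T(s).

Step 1: add B1, B2, B3 (parallel) = (-28*s^3 - 89*s^2 + 149*s - 50)/(12*s^3 + 24*s^2 - 60*s + 24)
Step 2: feedback reduction of (B1+B2+B3), B4 = (-28*s^4 - 145*s^3 - 29*s^2 + 248*s - 100)/(12*s^4 + 160*s^3 + 344*s^2 - 692*s + 248)
Step 2 gives the fully reduced T(s), with no common factor left to cancel. The denominator's leading coefficient is 12, so divide each of its coefficients by 12 to get the monic form.

Answer: s^4 + 40*s^3/3 + 86*s^2/3 - 173*s/3 + 62/3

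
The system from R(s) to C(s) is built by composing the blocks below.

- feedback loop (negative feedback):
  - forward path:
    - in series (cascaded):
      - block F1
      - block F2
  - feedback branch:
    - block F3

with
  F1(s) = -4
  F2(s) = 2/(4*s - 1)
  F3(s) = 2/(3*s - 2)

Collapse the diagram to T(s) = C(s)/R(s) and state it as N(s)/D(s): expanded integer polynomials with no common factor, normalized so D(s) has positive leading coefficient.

(1) series reduction of F1, F2, giving (-8)/(4*s - 1)
(2) close the feedback loop around (F1*F2), F3: this yields T(s), and no further normalization is needed

Answer: (16 - 24*s)/(12*s^2 - 11*s - 14)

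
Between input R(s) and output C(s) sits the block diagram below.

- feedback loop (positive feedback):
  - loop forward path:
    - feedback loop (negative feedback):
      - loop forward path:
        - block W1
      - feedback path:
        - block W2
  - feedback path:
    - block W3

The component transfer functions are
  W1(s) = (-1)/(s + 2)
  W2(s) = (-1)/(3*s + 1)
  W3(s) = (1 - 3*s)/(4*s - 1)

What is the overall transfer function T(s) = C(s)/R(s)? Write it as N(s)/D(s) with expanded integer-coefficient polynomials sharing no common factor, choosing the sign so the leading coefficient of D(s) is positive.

Step 1 - feedback reduction of W1, W2: (-3*s - 1)/(3*s^2 + 7*s + 3)
Step 2 - reduce the feedback loop with forward [W1/(1+W1*W2)] and return W3, which is the overall transfer function T(s) = C(s)/R(s) in lowest terms

Hence the answer: (-12*s^2 - s + 1)/(12*s^3 + 16*s^2 + 5*s - 2)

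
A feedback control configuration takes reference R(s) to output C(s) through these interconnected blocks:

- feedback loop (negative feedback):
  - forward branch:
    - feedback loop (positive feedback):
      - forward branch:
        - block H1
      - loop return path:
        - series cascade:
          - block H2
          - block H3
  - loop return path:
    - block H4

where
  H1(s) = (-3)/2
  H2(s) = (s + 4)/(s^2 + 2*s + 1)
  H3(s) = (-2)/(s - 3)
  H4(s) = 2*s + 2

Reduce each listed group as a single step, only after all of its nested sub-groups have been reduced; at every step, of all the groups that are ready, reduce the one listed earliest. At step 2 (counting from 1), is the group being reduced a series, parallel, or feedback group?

Answer: feedback

Working:
(1) series reduction of H2, H3
(2) collapse the loop (H1 forward, (H2*H3) return)
(3) feedback reduction of [H1/(1-H1*(H2*H3))], H4
Step 2 collapses a feedback group.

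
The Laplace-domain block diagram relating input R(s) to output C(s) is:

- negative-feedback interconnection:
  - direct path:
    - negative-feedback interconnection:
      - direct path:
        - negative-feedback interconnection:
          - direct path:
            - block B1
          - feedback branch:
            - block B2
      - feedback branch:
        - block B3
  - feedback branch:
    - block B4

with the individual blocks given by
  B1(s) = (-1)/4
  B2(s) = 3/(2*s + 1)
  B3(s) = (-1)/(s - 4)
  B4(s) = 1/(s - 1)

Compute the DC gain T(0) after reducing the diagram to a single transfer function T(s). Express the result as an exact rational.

Step 1. apply the feedback formula to B1, B2 -> (-2*s - 1)/(8*s + 1)
Step 2. reduce the feedback loop with forward [B1/(1+B1*B2)] and return B3 -> (-2*s^2 + 7*s + 4)/(8*s^2 - 29*s - 3)
Step 3. close the feedback loop around [[B1/(1+B1*B2)]/(1+[B1/(1+B1*B2)]*B3)], B4 -> (-2*s^3 + 9*s^2 - 3*s - 4)/(8*s^3 - 39*s^2 + 33*s + 7)
DC gain: substitute s = 0 into T(s) from step 3: T(0) = -4/7.

Therefore the answer is -4/7.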